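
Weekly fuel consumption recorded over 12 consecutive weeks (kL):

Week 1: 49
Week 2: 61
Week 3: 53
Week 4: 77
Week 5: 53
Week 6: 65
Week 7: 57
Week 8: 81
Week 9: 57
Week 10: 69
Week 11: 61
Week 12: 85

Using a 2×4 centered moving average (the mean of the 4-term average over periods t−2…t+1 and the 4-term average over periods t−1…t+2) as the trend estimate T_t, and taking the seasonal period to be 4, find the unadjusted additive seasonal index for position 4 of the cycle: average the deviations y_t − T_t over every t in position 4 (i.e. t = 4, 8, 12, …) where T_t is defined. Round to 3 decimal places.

15.500

Season position 4 occurs at t = 4, 8 (where T_t is defined).
t=4: T_4 = 61.50000; y_4 − T_4 = 77 − 61.50000 = 15.50000
t=8: T_8 = 65.50000; y_8 − T_8 = 81 − 65.50000 = 15.50000
Mean deviation: (15.50000 + 15.50000) / 2 = 15.500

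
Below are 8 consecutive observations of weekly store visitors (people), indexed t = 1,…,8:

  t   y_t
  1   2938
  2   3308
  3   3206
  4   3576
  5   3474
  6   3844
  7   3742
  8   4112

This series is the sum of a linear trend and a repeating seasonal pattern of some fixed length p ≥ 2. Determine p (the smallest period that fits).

2

First differences y_{t+1} − y_t: 370, -102, 370, -102, 370, -102, …
The difference pattern repeats every 2 terms and not for any smaller step, so p = 2.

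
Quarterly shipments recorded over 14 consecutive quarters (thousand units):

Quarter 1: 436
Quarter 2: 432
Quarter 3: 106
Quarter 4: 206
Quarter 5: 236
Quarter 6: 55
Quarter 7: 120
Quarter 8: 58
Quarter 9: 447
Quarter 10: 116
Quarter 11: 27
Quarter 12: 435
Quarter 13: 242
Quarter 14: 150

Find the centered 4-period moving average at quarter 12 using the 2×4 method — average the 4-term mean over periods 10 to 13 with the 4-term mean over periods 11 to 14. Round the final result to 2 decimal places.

Sum over 10–13: 116 + 27 + 435 + 242 = 820
Sum over 11–14: 27 + 435 + 242 + 150 = 854
CMA at t=12 = (820 + 854) / (2·4) = 1674 / 8 = 209.25

209.25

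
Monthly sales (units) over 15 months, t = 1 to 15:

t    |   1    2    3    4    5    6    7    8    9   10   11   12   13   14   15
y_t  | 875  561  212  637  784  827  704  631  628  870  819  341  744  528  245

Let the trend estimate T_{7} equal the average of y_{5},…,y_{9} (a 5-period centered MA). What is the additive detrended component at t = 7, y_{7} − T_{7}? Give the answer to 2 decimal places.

-10.80

Trend T_7 = (784 + 827 + 704 + 631 + 628) / 5 = 3574/5 = 714.8000
Detrended value: 704 − 714.8000 = -10.80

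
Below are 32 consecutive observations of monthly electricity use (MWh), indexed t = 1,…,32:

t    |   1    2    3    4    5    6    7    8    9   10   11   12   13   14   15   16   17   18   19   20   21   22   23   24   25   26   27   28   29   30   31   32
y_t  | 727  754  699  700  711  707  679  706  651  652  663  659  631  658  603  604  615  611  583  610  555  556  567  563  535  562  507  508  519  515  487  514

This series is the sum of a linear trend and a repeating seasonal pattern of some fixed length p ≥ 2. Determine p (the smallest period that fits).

6

First differences y_{t+1} − y_t: 27, -55, 1, 11, -4, -28, 27, -55, 1, 11, -4, -28, 27, -55, …
The difference pattern repeats every 6 terms and not for any smaller step, so p = 6.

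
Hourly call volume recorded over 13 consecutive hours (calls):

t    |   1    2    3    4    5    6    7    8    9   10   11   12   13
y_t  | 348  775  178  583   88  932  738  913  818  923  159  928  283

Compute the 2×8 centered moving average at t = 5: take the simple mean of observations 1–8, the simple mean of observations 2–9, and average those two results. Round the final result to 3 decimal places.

Sum over 1–8: 348 + 775 + 178 + 583 + 88 + 932 + 738 + 913 = 4555
Sum over 2–9: 775 + 178 + 583 + 88 + 932 + 738 + 913 + 818 = 5025
CMA at t=5 = (4555 + 5025) / (2·8) = 9580 / 16 = 598.750

598.750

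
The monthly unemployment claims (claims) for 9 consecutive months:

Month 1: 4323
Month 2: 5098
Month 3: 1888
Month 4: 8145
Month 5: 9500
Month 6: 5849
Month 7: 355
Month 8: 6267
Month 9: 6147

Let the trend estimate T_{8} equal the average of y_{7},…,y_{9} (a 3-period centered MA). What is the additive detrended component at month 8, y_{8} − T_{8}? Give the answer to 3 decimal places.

Trend T_8 = (355 + 6267 + 6147) / 3 = 12769/3 = 4256.33333
Detrended value: 6267 − 4256.33333 = 2010.667

2010.667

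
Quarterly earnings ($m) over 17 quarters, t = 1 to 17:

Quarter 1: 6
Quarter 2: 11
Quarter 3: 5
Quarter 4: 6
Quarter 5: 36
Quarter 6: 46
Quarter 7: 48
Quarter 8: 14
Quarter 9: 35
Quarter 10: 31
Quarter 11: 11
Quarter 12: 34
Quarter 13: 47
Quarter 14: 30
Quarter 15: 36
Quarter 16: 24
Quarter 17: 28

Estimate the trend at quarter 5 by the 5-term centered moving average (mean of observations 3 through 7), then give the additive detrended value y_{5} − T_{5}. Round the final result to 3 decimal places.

7.800

Trend T_5 = (5 + 6 + 36 + 46 + 48) / 5 = 141/5 = 28.20000
Detrended value: 36 − 28.20000 = 7.800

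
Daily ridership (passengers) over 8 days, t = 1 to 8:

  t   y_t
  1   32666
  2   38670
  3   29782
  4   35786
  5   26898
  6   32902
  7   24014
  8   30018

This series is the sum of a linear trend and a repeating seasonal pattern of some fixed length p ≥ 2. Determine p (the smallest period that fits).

First differences y_{t+1} − y_t: 6004, -8888, 6004, -8888, 6004, -8888, …
The difference pattern repeats every 2 terms and not for any smaller step, so p = 2.

2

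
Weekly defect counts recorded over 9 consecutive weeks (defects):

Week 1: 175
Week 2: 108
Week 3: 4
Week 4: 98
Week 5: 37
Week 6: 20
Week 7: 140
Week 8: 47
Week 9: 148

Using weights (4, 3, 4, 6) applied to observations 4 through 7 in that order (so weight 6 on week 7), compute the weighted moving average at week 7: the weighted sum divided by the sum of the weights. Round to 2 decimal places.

Weighted sum: 4·98 + 3·37 + 4·20 + 6·140 = 392 + 111 + 80 + 840 = 1423
Weight total: 4 + 3 + 4 + 6 = 17
WMA = 1423 / 17 = 83.71

83.71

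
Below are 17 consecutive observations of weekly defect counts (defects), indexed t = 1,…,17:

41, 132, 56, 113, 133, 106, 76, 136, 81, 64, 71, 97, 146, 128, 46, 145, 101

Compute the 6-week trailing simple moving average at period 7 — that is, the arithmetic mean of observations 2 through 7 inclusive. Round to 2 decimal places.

Sum of periods 2–7: 132 + 56 + 113 + 133 + 106 + 76 = 616
Divide by 6: 616 / 6 = 102.67

102.67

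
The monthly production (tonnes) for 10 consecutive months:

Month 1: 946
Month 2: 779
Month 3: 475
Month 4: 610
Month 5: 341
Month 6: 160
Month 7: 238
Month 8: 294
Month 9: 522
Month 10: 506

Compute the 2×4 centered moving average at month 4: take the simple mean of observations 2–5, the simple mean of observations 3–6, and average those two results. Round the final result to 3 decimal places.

Sum over 2–5: 779 + 475 + 610 + 341 = 2205
Sum over 3–6: 475 + 610 + 341 + 160 = 1586
CMA at t=4 = (2205 + 1586) / (2·4) = 3791 / 8 = 473.875

473.875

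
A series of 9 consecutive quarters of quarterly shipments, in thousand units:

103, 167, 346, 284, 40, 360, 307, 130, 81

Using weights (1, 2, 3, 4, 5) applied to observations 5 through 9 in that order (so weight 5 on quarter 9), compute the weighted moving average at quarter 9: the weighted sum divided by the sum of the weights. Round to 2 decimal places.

173.73

Weighted sum: 1·40 + 2·360 + 3·307 + 4·130 + 5·81 = 40 + 720 + 921 + 520 + 405 = 2606
Weight total: 1 + 2 + 3 + 4 + 5 = 15
WMA = 2606 / 15 = 173.73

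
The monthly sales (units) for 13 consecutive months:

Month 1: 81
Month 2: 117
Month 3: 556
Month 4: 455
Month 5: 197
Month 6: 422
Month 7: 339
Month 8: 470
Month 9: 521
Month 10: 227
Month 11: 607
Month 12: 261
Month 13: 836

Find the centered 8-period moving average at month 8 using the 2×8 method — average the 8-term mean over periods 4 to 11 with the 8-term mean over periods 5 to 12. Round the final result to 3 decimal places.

392.625

Sum over 4–11: 455 + 197 + 422 + 339 + 470 + 521 + 227 + 607 = 3238
Sum over 5–12: 197 + 422 + 339 + 470 + 521 + 227 + 607 + 261 = 3044
CMA at t=8 = (3238 + 3044) / (2·8) = 6282 / 16 = 392.625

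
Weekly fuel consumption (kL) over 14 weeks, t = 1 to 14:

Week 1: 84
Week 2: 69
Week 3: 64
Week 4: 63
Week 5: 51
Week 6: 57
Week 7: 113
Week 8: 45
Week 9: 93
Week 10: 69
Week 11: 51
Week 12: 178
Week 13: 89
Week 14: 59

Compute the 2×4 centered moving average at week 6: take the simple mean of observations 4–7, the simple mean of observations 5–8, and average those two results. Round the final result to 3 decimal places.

68.750

Sum over 4–7: 63 + 51 + 57 + 113 = 284
Sum over 5–8: 51 + 57 + 113 + 45 = 266
CMA at t=6 = (284 + 266) / (2·4) = 550 / 8 = 68.750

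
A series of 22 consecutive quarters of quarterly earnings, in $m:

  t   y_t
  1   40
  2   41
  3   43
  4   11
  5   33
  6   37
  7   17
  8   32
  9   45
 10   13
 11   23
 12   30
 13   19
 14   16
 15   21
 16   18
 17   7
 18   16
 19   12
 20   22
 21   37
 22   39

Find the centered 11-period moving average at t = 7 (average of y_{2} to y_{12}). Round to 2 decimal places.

29.55

Sum of periods 2–12: 41 + 43 + 11 + 33 + 37 + 17 + 32 + 45 + 13 + 23 + 30 = 325
Divide by 11: 325 / 11 = 29.55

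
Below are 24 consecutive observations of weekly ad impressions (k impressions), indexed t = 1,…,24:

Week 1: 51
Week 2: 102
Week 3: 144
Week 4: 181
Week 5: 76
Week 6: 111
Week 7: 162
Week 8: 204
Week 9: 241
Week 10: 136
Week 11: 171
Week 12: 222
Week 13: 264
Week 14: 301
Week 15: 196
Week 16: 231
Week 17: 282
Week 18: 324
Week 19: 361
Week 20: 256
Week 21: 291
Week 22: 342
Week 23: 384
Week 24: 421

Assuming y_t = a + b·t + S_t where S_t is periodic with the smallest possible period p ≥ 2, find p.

First differences y_{t+1} − y_t: 51, 42, 37, -105, 35, 51, 42, 37, -105, 35, 51, 42, …
The difference pattern repeats every 5 terms and not for any smaller step, so p = 5.

5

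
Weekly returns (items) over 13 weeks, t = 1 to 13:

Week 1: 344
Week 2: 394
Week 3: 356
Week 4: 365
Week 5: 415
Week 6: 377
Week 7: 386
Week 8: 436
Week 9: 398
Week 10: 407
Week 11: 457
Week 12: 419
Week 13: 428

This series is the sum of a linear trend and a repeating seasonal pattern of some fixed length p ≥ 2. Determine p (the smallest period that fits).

3

First differences y_{t+1} − y_t: 50, -38, 9, 50, -38, 9, 50, -38, …
The difference pattern repeats every 3 terms and not for any smaller step, so p = 3.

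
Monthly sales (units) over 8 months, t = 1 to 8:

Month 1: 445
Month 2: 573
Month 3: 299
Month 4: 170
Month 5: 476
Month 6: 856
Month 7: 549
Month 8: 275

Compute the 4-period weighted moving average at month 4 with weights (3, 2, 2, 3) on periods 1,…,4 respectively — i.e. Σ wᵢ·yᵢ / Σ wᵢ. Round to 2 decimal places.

358.90

Weighted sum: 3·445 + 2·573 + 2·299 + 3·170 = 1335 + 1146 + 598 + 510 = 3589
Weight total: 3 + 2 + 2 + 3 = 10
WMA = 3589 / 10 = 358.90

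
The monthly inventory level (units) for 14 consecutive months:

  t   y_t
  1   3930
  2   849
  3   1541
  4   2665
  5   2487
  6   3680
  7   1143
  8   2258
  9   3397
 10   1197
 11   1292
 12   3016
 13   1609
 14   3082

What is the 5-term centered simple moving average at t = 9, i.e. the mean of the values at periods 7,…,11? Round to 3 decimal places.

1857.400

Sum of periods 7–11: 1143 + 2258 + 3397 + 1197 + 1292 = 9287
Divide by 5: 9287 / 5 = 1857.400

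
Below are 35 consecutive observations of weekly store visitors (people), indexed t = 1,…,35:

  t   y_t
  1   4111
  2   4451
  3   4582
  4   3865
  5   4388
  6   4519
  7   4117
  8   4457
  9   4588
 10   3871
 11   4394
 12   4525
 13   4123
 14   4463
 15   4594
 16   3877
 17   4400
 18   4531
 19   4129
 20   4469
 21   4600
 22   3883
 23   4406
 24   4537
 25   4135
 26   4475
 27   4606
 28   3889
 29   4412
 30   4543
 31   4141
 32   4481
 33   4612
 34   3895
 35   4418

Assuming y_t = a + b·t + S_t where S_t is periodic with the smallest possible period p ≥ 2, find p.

6

First differences y_{t+1} − y_t: 340, 131, -717, 523, 131, -402, 340, 131, -717, 523, 131, -402, 340, 131, …
The difference pattern repeats every 6 terms and not for any smaller step, so p = 6.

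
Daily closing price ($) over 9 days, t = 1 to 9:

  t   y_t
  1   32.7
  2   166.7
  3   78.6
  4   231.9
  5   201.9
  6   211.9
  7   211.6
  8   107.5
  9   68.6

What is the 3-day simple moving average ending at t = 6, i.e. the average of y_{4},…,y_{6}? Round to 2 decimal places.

Sum of periods 4–6: 231.9 + 201.9 + 211.9 = 645.7
Divide by 3: 645.7 / 3 = 215.23

215.23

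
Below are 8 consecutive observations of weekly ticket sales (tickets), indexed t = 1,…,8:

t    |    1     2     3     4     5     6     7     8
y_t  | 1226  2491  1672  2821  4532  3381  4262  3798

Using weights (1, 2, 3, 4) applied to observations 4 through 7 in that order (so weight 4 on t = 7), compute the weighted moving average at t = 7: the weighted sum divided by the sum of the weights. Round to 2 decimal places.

Weighted sum: 1·2821 + 2·4532 + 3·3381 + 4·4262 = 2821 + 9064 + 10143 + 17048 = 39076
Weight total: 1 + 2 + 3 + 4 = 10
WMA = 39076 / 10 = 3907.60

3907.60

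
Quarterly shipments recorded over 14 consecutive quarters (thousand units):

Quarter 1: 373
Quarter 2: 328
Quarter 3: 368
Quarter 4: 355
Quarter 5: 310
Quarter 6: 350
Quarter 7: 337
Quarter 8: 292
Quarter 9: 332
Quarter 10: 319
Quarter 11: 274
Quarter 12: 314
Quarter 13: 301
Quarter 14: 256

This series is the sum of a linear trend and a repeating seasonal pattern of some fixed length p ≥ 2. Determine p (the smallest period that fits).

First differences y_{t+1} − y_t: -45, 40, -13, -45, 40, -13, -45, 40, …
The difference pattern repeats every 3 terms and not for any smaller step, so p = 3.

3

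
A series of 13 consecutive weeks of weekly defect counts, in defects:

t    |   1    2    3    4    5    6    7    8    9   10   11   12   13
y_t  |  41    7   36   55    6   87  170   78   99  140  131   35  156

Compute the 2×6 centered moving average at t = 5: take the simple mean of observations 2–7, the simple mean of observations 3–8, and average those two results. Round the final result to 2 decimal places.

Sum over 2–7: 7 + 36 + 55 + 6 + 87 + 170 = 361
Sum over 3–8: 36 + 55 + 6 + 87 + 170 + 78 = 432
CMA at t=5 = (361 + 432) / (2·6) = 793 / 12 = 66.08

66.08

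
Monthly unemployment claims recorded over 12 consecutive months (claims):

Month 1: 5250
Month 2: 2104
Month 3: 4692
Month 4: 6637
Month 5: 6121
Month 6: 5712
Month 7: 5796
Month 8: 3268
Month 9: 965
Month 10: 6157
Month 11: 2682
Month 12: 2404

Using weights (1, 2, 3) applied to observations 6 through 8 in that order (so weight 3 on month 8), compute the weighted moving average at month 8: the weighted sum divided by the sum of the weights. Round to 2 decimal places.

4518.00

Weighted sum: 1·5712 + 2·5796 + 3·3268 = 5712 + 11592 + 9804 = 27108
Weight total: 1 + 2 + 3 = 6
WMA = 27108 / 6 = 4518.00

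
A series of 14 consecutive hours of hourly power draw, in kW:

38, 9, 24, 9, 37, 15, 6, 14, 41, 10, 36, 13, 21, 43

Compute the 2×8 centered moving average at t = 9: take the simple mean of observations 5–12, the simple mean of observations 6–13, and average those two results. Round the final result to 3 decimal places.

Sum over 5–12: 37 + 15 + 6 + 14 + 41 + 10 + 36 + 13 = 172
Sum over 6–13: 15 + 6 + 14 + 41 + 10 + 36 + 13 + 21 = 156
CMA at t=9 = (172 + 156) / (2·8) = 328 / 16 = 20.500

20.500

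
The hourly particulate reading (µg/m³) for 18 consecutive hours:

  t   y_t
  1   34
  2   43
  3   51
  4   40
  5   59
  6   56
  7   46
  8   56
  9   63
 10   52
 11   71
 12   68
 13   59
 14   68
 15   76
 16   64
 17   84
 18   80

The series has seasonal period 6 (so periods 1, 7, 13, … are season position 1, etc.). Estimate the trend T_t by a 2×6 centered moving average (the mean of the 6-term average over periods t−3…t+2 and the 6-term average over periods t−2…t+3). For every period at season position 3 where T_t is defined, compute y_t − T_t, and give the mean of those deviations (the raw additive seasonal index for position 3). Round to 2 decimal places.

4.92

Season position 3 occurs at t = 9, 15 (where T_t is defined).
t=9: T_9 = 58.3333; y_9 − T_9 = 63 − 58.3333 = 4.6667
t=15: T_15 = 70.8333; y_15 − T_15 = 76 − 70.8333 = 5.1667
Mean deviation: (4.6667 + 5.1667) / 2 = 4.92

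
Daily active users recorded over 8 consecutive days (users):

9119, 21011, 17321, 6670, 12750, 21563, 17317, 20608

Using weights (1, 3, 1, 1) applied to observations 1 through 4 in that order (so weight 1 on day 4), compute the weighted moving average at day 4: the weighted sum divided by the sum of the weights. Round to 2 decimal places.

16023.83

Weighted sum: 1·9119 + 3·21011 + 1·17321 + 1·6670 = 9119 + 63033 + 17321 + 6670 = 96143
Weight total: 1 + 3 + 1 + 1 = 6
WMA = 96143 / 6 = 16023.83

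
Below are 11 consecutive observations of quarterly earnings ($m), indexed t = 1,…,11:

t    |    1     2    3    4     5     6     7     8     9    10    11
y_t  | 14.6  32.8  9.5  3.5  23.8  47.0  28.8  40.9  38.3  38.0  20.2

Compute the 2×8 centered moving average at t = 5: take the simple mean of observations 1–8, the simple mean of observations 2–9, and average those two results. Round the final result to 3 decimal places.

26.594

Sum over 1–8: 14.6 + 32.8 + 9.5 + 3.5 + 23.8 + 47.0 + 28.8 + 40.9 = 200.9
Sum over 2–9: 32.8 + 9.5 + 3.5 + 23.8 + 47.0 + 28.8 + 40.9 + 38.3 = 224.6
CMA at t=5 = (200.9 + 224.6) / (2·8) = 425.5 / 16 = 26.594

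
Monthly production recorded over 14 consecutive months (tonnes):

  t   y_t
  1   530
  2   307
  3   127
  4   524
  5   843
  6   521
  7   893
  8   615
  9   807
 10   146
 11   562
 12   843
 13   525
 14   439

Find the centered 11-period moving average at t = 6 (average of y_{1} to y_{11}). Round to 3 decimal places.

534.091

Sum of periods 1–11: 530 + 307 + 127 + 524 + 843 + 521 + 893 + 615 + 807 + 146 + 562 = 5875
Divide by 11: 5875 / 11 = 534.091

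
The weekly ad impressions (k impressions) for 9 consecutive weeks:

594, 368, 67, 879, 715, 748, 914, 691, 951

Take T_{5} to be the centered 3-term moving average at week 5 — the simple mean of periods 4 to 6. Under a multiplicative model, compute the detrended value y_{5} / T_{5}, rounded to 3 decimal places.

0.916

Trend T_5 = (879 + 715 + 748) / 3 = 2342/3 = 780.66667
Ratio to trend: 715 / 780.66667 = 0.916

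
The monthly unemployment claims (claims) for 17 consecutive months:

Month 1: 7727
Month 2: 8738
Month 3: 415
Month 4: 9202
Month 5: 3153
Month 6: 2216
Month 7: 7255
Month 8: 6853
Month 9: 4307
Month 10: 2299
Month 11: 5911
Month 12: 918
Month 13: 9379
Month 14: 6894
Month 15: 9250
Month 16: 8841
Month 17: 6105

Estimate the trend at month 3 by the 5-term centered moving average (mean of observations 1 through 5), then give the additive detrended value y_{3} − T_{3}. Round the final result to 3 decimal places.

Trend T_3 = (7727 + 8738 + 415 + 9202 + 3153) / 5 = 29235/5 = 5847.00000
Detrended value: 415 − 5847.00000 = -5432.000

-5432.000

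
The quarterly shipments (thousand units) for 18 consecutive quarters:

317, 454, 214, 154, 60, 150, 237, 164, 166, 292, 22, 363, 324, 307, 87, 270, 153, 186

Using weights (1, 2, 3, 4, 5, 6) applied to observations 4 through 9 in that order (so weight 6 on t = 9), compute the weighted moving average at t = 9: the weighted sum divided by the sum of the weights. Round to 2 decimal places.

Weighted sum: 1·154 + 2·60 + 3·150 + 4·237 + 5·164 + 6·166 = 154 + 120 + 450 + 948 + 820 + 996 = 3488
Weight total: 1 + 2 + 3 + 4 + 5 + 6 = 21
WMA = 3488 / 21 = 166.10

166.10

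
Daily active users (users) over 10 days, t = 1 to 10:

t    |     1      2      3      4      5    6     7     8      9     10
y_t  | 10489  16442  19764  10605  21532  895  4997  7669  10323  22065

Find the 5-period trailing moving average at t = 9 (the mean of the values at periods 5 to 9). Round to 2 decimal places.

Sum of periods 5–9: 21532 + 895 + 4997 + 7669 + 10323 = 45416
Divide by 5: 45416 / 5 = 9083.20

9083.20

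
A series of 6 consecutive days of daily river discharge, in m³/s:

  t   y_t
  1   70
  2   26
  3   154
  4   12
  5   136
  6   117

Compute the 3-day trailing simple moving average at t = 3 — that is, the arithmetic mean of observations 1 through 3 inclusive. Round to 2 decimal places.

Sum of periods 1–3: 70 + 26 + 154 = 250
Divide by 3: 250 / 3 = 83.33

83.33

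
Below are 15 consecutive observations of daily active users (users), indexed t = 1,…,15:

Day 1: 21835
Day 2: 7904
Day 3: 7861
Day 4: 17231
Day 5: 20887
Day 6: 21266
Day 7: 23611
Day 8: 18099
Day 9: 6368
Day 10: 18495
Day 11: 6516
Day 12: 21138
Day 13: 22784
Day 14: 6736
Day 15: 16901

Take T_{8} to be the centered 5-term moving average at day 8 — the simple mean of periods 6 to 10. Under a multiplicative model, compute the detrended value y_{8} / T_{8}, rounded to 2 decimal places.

Trend T_8 = (21266 + 23611 + 18099 + 6368 + 18495) / 5 = 87839/5 = 17567.8000
Ratio to trend: 18099 / 17567.8000 = 1.03

1.03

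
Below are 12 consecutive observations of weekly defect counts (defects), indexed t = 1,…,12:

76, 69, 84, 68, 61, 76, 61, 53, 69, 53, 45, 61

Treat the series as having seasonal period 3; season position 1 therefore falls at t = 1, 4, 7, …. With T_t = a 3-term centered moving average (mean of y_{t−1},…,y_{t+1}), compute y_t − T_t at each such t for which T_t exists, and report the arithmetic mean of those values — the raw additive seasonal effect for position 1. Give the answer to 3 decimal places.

-2.667

Season position 1 occurs at t = 4, 7, 10 (where T_t is defined).
t=4: T_4 = 71.00000; y_4 − T_4 = 68 − 71.00000 = -3.00000
t=7: T_7 = 63.33333; y_7 − T_7 = 61 − 63.33333 = -2.33333
t=10: T_10 = 55.66667; y_10 − T_10 = 53 − 55.66667 = -2.66667
Mean deviation: (-3.00000 + -2.33333 + -2.66667) / 3 = -2.667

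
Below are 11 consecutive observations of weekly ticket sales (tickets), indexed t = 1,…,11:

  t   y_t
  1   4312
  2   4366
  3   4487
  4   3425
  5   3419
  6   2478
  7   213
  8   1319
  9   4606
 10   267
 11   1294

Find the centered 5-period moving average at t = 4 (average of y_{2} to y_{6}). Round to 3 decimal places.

Sum of periods 2–6: 4366 + 4487 + 3425 + 3419 + 2478 = 18175
Divide by 5: 18175 / 5 = 3635.000

3635.000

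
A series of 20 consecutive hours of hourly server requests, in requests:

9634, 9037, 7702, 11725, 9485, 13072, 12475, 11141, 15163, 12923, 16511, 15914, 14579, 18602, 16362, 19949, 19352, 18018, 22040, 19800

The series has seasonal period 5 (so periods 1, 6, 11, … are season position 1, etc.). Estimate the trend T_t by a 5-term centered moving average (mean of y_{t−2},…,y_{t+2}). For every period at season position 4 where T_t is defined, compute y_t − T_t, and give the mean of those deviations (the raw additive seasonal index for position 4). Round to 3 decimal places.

Season position 4 occurs at t = 4, 9, 14 (where T_t is defined).
t=4: T_4 = 10204.20000; y_4 − T_4 = 11725 − 10204.20000 = 1520.80000
t=9: T_9 = 13642.60000; y_9 − T_9 = 15163 − 13642.60000 = 1520.40000
t=14: T_14 = 17081.20000; y_14 − T_14 = 18602 − 17081.20000 = 1520.80000
Mean deviation: (1520.80000 + 1520.40000 + 1520.80000) / 3 = 1520.667

1520.667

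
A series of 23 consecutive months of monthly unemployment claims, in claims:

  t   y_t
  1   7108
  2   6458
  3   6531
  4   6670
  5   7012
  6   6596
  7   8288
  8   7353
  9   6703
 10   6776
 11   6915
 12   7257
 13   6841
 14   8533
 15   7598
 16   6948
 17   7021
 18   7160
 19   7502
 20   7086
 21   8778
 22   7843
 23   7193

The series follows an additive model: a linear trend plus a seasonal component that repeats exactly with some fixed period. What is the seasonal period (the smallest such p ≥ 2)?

First differences y_{t+1} − y_t: -650, 73, 139, 342, -416, 1692, -935, -650, 73, 139, 342, -416, 1692, -935, -650, 73, …
The difference pattern repeats every 7 terms and not for any smaller step, so p = 7.

7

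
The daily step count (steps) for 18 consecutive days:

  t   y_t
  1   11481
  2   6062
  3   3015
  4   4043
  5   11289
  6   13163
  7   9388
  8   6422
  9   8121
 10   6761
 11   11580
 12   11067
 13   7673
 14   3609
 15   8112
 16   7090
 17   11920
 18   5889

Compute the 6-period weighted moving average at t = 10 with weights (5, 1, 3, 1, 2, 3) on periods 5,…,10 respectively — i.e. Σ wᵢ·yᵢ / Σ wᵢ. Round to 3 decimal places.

Weighted sum: 5·11289 + 1·13163 + 3·9388 + 1·6422 + 2·8121 + 3·6761 = 56445 + 13163 + 28164 + 6422 + 16242 + 20283 = 140719
Weight total: 5 + 1 + 3 + 1 + 2 + 3 = 15
WMA = 140719 / 15 = 9381.267

9381.267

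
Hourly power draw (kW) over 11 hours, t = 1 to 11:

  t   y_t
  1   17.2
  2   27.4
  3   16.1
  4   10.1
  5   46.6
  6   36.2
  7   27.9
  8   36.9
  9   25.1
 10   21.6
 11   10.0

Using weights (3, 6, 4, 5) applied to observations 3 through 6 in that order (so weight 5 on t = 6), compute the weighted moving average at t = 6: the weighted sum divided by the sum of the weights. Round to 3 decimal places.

Weighted sum: 3·16.1 + 6·10.1 + 4·46.6 + 5·36.2 = 48.3 + 60.6 + 186.4 + 181.0 = 476.3
Weight total: 3 + 6 + 4 + 5 = 18
WMA = 476.3 / 18 = 26.461

26.461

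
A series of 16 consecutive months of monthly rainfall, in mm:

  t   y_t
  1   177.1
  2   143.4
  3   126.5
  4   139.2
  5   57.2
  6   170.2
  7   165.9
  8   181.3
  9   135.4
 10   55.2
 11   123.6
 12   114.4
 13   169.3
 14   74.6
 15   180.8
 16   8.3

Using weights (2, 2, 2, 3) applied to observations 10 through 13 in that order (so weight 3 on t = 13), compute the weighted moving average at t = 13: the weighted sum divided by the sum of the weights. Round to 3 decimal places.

121.589

Weighted sum: 2·55.2 + 2·123.6 + 2·114.4 + 3·169.3 = 110.4 + 247.2 + 228.8 + 507.9 = 1094.3
Weight total: 2 + 2 + 2 + 3 = 9
WMA = 1094.3 / 9 = 121.589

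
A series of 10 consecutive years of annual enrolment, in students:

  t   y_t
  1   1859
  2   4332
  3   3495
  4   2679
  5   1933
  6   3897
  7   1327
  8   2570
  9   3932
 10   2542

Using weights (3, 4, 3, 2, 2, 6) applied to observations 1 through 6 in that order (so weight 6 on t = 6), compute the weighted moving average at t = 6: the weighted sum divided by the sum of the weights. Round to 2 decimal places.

Weighted sum: 3·1859 + 4·4332 + 3·3495 + 2·2679 + 2·1933 + 6·3897 = 5577 + 17328 + 10485 + 5358 + 3866 + 23382 = 65996
Weight total: 3 + 4 + 3 + 2 + 2 + 6 = 20
WMA = 65996 / 20 = 3299.80

3299.80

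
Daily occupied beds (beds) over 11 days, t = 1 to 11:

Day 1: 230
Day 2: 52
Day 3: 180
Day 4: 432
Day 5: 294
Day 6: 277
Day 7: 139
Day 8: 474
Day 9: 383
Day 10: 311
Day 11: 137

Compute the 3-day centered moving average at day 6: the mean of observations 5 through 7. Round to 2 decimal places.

236.67

Sum of periods 5–7: 294 + 277 + 139 = 710
Divide by 3: 710 / 3 = 236.67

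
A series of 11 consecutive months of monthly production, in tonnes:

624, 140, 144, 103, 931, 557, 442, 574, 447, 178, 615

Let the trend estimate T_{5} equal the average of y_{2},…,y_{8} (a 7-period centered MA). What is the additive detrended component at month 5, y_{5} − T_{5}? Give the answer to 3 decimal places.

Trend T_5 = (140 + 144 + 103 + 931 + 557 + 442 + 574) / 7 = 2891/7 = 413.00000
Detrended value: 931 − 413.00000 = 518.000

518.000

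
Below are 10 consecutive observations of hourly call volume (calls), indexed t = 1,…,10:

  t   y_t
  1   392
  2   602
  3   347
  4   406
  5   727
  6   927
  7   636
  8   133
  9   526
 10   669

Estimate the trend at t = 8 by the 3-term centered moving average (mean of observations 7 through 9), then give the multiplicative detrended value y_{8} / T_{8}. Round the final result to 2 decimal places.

Trend T_8 = (636 + 133 + 526) / 3 = 1295/3 = 431.6667
Ratio to trend: 133 / 431.6667 = 0.31

0.31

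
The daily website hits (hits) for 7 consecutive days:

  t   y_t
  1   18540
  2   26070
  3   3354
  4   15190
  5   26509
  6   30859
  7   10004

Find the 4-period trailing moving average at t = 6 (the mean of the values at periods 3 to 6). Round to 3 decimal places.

Sum of periods 3–6: 3354 + 15190 + 26509 + 30859 = 75912
Divide by 4: 75912 / 4 = 18978.000

18978.000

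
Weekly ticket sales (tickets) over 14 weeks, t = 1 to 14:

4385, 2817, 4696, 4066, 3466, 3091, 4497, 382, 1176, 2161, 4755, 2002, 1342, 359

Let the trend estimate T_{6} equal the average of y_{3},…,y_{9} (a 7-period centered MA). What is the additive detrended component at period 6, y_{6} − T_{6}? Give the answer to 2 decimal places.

37.57

Trend T_6 = (4696 + 4066 + 3466 + 3091 + 4497 + 382 + 1176) / 7 = 21374/7 = 3053.4286
Detrended value: 3091 − 3053.4286 = 37.57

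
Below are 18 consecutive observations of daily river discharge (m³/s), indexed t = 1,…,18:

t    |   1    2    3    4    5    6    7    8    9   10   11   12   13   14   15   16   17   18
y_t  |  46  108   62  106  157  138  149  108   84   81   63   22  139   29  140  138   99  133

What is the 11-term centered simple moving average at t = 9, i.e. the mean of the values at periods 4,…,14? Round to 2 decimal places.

Sum of periods 4–14: 106 + 157 + 138 + 149 + 108 + 84 + 81 + 63 + 22 + 139 + 29 = 1076
Divide by 11: 1076 / 11 = 97.82

97.82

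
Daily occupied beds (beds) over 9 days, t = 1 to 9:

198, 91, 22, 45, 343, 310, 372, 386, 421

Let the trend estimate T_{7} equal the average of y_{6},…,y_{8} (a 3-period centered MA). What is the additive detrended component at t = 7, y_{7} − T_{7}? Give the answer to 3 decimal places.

Trend T_7 = (310 + 372 + 386) / 3 = 1068/3 = 356.00000
Detrended value: 372 − 356.00000 = 16.000

16.000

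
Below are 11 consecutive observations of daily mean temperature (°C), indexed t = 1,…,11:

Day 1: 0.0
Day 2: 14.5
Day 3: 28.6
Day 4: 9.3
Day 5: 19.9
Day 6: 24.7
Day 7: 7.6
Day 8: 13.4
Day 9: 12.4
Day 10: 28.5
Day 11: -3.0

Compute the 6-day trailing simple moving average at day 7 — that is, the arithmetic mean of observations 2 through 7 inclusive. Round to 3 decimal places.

17.433

Sum of periods 2–7: 14.5 + 28.6 + 9.3 + 19.9 + 24.7 + 7.6 = 104.6
Divide by 6: 104.6 / 6 = 17.433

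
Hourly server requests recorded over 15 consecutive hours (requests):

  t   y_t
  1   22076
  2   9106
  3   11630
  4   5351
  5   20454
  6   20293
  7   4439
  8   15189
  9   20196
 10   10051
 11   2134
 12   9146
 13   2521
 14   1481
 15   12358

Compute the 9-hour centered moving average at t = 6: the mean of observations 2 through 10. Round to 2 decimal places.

Sum of periods 2–10: 9106 + 11630 + 5351 + 20454 + 20293 + 4439 + 15189 + 20196 + 10051 = 116709
Divide by 9: 116709 / 9 = 12967.67

12967.67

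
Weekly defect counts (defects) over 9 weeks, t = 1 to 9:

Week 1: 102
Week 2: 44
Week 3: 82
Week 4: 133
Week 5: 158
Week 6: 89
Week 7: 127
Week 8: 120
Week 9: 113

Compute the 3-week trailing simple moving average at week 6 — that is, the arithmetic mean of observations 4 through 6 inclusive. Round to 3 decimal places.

Sum of periods 4–6: 133 + 158 + 89 = 380
Divide by 3: 380 / 3 = 126.667

126.667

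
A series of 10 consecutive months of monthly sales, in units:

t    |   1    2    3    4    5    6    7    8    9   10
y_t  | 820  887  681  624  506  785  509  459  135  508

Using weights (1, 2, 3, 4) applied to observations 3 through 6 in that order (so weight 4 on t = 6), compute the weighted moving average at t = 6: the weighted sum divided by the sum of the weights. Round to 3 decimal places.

Weighted sum: 1·681 + 2·624 + 3·506 + 4·785 = 681 + 1248 + 1518 + 3140 = 6587
Weight total: 1 + 2 + 3 + 4 = 10
WMA = 6587 / 10 = 658.700

658.700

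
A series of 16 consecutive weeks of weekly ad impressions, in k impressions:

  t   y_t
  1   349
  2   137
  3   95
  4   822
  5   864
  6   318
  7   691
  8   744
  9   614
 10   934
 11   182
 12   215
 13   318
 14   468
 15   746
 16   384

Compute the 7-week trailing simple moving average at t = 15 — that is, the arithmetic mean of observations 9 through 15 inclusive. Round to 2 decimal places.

496.71

Sum of periods 9–15: 614 + 934 + 182 + 215 + 318 + 468 + 746 = 3477
Divide by 7: 3477 / 7 = 496.71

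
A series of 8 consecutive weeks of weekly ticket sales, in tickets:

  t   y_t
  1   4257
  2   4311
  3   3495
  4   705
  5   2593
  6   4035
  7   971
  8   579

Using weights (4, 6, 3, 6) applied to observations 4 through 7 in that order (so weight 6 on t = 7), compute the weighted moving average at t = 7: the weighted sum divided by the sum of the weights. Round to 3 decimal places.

Weighted sum: 4·705 + 6·2593 + 3·4035 + 6·971 = 2820 + 15558 + 12105 + 5826 = 36309
Weight total: 4 + 6 + 3 + 6 = 19
WMA = 36309 / 19 = 1911.000

1911.000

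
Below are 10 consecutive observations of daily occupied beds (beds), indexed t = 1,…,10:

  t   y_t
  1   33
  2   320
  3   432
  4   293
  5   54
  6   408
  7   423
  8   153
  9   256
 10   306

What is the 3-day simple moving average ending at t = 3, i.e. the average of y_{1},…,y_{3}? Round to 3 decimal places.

Sum of periods 1–3: 33 + 320 + 432 = 785
Divide by 3: 785 / 3 = 261.667

261.667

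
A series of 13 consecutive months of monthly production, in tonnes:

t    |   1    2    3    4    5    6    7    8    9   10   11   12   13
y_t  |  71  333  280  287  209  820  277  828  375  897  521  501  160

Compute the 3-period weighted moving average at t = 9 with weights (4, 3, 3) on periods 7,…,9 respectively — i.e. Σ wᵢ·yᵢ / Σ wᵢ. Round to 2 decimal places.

471.70

Weighted sum: 4·277 + 3·828 + 3·375 = 1108 + 2484 + 1125 = 4717
Weight total: 4 + 3 + 3 = 10
WMA = 4717 / 10 = 471.70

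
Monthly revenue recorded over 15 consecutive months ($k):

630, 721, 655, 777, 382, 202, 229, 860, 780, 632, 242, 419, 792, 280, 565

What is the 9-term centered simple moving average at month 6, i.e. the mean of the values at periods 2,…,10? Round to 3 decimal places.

582.000

Sum of periods 2–10: 721 + 655 + 777 + 382 + 202 + 229 + 860 + 780 + 632 = 5238
Divide by 9: 5238 / 9 = 582.000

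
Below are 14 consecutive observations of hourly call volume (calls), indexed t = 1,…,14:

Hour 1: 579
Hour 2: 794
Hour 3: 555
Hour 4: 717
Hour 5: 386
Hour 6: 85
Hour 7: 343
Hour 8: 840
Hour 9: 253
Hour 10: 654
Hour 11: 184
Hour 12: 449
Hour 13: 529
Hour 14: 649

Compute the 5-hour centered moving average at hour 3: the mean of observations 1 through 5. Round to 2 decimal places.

Sum of periods 1–5: 579 + 794 + 555 + 717 + 386 = 3031
Divide by 5: 3031 / 5 = 606.20

606.20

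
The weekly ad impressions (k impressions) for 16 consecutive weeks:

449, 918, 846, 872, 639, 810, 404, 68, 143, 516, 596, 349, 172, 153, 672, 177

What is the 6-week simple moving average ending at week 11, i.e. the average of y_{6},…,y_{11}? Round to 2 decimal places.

422.83

Sum of periods 6–11: 810 + 404 + 68 + 143 + 516 + 596 = 2537
Divide by 6: 2537 / 6 = 422.83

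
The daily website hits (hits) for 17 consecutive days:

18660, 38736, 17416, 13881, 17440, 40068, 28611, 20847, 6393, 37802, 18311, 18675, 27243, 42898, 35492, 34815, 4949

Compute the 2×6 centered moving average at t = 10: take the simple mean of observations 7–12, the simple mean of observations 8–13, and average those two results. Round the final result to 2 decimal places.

21659.17

Sum over 7–12: 28611 + 20847 + 6393 + 37802 + 18311 + 18675 = 130639
Sum over 8–13: 20847 + 6393 + 37802 + 18311 + 18675 + 27243 = 129271
CMA at t=10 = (130639 + 129271) / (2·6) = 259910 / 12 = 21659.17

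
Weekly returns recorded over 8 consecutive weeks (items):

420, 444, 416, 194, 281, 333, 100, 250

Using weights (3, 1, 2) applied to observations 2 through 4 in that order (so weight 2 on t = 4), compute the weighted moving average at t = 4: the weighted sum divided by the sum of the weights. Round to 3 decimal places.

356.000

Weighted sum: 3·444 + 1·416 + 2·194 = 1332 + 416 + 388 = 2136
Weight total: 3 + 1 + 2 = 6
WMA = 2136 / 6 = 356.000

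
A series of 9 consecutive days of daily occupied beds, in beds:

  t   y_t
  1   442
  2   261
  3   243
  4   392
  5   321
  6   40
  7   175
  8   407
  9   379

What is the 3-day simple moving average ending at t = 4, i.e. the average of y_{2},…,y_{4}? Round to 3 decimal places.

Sum of periods 2–4: 261 + 243 + 392 = 896
Divide by 3: 896 / 3 = 298.667

298.667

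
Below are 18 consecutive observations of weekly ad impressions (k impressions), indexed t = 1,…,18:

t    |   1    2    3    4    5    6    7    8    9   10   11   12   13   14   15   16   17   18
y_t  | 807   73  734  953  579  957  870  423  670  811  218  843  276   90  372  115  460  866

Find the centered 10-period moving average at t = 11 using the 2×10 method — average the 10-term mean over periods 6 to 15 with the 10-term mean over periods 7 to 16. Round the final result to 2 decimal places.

510.90

Sum over 6–15: 957 + 870 + 423 + 670 + 811 + 218 + 843 + 276 + 90 + 372 = 5530
Sum over 7–16: 870 + 423 + 670 + 811 + 218 + 843 + 276 + 90 + 372 + 115 = 4688
CMA at t=11 = (5530 + 4688) / (2·10) = 10218 / 20 = 510.90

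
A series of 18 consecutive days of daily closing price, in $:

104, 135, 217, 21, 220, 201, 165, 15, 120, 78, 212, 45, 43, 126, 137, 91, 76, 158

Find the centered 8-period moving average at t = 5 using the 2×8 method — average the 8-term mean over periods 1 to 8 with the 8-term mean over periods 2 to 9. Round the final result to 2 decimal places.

135.75

Sum over 1–8: 104 + 135 + 217 + 21 + 220 + 201 + 165 + 15 = 1078
Sum over 2–9: 135 + 217 + 21 + 220 + 201 + 165 + 15 + 120 = 1094
CMA at t=5 = (1078 + 1094) / (2·8) = 2172 / 16 = 135.75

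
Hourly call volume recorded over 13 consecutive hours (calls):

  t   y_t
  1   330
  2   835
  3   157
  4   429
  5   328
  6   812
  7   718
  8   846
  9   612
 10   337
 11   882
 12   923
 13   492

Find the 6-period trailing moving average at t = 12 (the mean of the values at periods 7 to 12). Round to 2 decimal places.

Sum of periods 7–12: 718 + 846 + 612 + 337 + 882 + 923 = 4318
Divide by 6: 4318 / 6 = 719.67

719.67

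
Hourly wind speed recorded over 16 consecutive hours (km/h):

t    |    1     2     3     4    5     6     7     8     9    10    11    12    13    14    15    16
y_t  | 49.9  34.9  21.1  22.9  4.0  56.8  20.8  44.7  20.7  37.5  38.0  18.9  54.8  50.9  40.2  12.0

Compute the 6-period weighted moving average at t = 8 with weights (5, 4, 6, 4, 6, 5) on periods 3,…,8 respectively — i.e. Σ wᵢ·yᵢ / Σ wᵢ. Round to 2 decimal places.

26.55

Weighted sum: 5·21.1 + 4·22.9 + 6·4.0 + 4·56.8 + 6·20.8 + 5·44.7 = 105.5 + 91.6 + 24.0 + 227.2 + 124.8 + 223.5 = 796.6
Weight total: 5 + 4 + 6 + 4 + 6 + 5 = 30
WMA = 796.6 / 30 = 26.55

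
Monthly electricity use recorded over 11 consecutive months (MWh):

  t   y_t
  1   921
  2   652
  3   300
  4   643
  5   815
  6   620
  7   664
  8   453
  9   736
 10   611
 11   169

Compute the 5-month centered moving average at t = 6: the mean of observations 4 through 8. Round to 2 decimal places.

Sum of periods 4–8: 643 + 815 + 620 + 664 + 453 = 3195
Divide by 5: 3195 / 5 = 639.00

639.00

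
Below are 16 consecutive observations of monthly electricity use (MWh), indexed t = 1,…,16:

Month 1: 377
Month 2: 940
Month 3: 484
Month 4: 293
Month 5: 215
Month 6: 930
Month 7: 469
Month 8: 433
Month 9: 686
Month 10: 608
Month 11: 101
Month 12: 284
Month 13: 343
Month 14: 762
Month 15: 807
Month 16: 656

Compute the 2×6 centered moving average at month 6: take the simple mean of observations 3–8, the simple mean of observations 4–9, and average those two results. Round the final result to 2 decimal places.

Sum over 3–8: 484 + 293 + 215 + 930 + 469 + 433 = 2824
Sum over 4–9: 293 + 215 + 930 + 469 + 433 + 686 = 3026
CMA at t=6 = (2824 + 3026) / (2·6) = 5850 / 12 = 487.50

487.50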